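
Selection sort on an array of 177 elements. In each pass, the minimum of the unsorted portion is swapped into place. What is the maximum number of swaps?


Selection sort performs one swap per pass:
  Pass 1: find min in positions 0 to 176, swap with position 0
  Pass 2: find min in positions 1 to 176, swap with position 1
  Pass 3: find min in positions 2 to 176, swap with position 2
  Pass 4: find min in positions 3 to 176, swap with position 3
  Pass 5: find min in positions 4 to 176, swap with position 4
  ... (171 more passes)
Total passes (and swaps) = n - 1 = 177 - 1 = 176


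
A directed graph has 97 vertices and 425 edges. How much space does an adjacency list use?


Adjacency list: one list head per vertex + one entry per edge
Vertex heads: 97
Edge entries: 425
Total = 97 + 425 = 522


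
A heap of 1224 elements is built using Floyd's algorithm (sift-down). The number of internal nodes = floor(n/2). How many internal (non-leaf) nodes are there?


Leaf nodes occupy roughly half the array.
Sift-down is called for each internal node, starting from the last one.
Internal nodes = floor(n/2) = floor(1224/2) = 612


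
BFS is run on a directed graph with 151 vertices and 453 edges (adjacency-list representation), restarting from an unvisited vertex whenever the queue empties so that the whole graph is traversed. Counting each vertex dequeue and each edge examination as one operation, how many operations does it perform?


A full BFS traversal dequeues each vertex exactly once and examines each directed edge exactly once.
V = 151 (vertex processing cost)
E = 453 (edge examination cost)
Total operations proportional to V + E = 151 + 453 = 604


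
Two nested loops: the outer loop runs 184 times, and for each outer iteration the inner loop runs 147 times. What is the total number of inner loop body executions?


Outer loop: 184 iterations
Inner loop: 147 iterations per outer iteration
Total = 184 * 147 = 27048


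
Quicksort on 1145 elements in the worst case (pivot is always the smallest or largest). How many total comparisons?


In the worst case, each partition step picks the worst pivot:
  Partition 1: 1144 comparisons (n-1 elements to compare)
  Partition 2: 1143 comparisons
  Partition 3: 1142 comparisons
  Partition 4: 1141 comparisons
  Partition 5: 1140 comparisons
  ...
  Last partition: 0 comparisons
Total = (n-1) + (n-2) + ... + 1 + 0 = n*(n-1)/2
= 1145*1144/2 = 654940


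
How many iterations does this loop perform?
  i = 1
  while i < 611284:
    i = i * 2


The loop variable doubles each iteration:
i = 1 -> 2 -> 4 -> 8 -> 16 -> 32 -> 64 -> 128 -> 256 -> 512 -> 1024 -> 2048 -> 4096 -> 8192 -> 16384 -> 32768 -> 65536 -> 131072 -> 262144 -> 524288 -> 1048576 (stop, 1048576 >= 611284)
Number of doublings = ceil(log2(611284)) = 20


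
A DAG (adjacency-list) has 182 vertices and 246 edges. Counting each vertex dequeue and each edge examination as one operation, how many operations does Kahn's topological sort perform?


V = 182 (vertex processing)
E = 246 (edge processing)
V + E = 182 + 246 = 428


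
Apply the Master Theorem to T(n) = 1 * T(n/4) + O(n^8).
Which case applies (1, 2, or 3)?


The Master Theorem: T(n) = a*T(n/b) + O(n^c)
  a = 1, b = 4, c = 8
log_b(a) = log_4(1) = 0
Compare b^c with a: 4^8 = 65536 > 1, so c > log_b(a).
Since c > log_b(a), Case 3 applies.
T(n) = O(n^8)
Master Theorem case = 3


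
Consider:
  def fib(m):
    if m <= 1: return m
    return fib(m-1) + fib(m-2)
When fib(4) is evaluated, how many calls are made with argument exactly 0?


Let N(m) = number of times fib(m) is called while evaluating fib(4).
N(4) = 1 (the initial call).
N(3) = 1 (only fib(4) calls it).
For 1 <= m <= 2: fib(m) is called by fib(m+1) and fib(m+2), so
  N(m) = N(m+1) + N(m+2).
fib(0) is called only by fib(2), so N(0) = N(2).
Walk down from m=4:
  N(4)=1, N(3)=1, N(2)=2, N(1)=3, N(0)=N(2)=2
N(0) = 2


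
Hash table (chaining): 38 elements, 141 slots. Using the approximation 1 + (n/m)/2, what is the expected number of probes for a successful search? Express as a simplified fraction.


Computing expected probes:
alpha = 38/141
= 1 + alpha/2
= 1 + 38/(2*141)
= (2*141 + 38) / (2*141)
= 320/282 = 160/141


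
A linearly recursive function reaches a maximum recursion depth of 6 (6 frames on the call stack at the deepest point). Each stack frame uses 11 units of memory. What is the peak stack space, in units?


Maximum recursion depth = 6 frames
Memory per frame = 11 units
Total stack space = depth * frame_size
= 6 * 11 = 66


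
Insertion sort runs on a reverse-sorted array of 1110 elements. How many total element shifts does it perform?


Sum of shifts = 1 + 2 + 3 + ... + 1109
= 1110 * 1109 / 2
= 1230990 / 2
= 615495


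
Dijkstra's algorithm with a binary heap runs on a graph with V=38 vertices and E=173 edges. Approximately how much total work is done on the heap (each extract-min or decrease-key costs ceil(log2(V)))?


Dijkstra with a binary heap: each vertex is extracted once, each edge may relax once.
Each heap operation costs O(log V).
V + E = 38 + 173 = 211
ceil(log2(38)) = 6 (since 2^5 = 32 < 38 <= 64 = 2^6)
Total heap work = (V+E) * ceil(log2(V)) = 211 * 6 = 1266


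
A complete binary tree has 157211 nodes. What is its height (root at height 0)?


In a complete binary tree, level k holds nodes 2^k .. 2^(k+1)-1 (1-indexed).
Height = floor(log2(n)) = floor(log2(157211)) = 17
Check: 2^17 = 131072 <= 157211 < 262144 = 2^18


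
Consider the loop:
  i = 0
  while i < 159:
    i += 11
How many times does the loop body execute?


Starting at i = 0, each iteration adds 11.
Iterations until i >= 159:
  Iteration 1: i = 0 -> i = 11
  Iteration 2: i = 11 -> i = 22
  Iteration 3: i = 22 -> i = 33
  Iteration 4: i = 33 -> i = 44
  Iteration 5: i = 44 -> i = 55
  Iteration 6: i = 55 -> i = 66
  Iteration 7: i = 66 -> i = 77
  Iteration 8: i = 77 -> i = 88
  ... continuing ...
Total iterations = ceil(159/11) = 15


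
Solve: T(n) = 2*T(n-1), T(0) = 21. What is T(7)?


Unrolling:
T(7) = 2*T(6) = 2^2*T(5) = ... = 2^7*T(0)
= 2^7 * 21
= 128 * 21 = 2688


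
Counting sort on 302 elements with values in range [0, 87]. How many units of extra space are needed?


Output array size: 302 (to store sorted result)
Count array size: 88 (one slot per possible value, range 0 to 87)
Total extra space = 302 + 88 = 390


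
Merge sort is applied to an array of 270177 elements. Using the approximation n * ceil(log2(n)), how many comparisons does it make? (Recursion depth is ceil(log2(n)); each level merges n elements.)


Merge sort divides the array into halves recursively.
Number of levels = ceil(log2(270177)) = 19
At each level, approximately n = 270177 comparisons are needed for merging.
Total comparisons ~ n * ceil(log2(n)) = 270177 * 19 = 5133363


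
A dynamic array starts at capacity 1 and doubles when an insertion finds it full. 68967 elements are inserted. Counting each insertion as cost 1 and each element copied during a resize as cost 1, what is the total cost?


n = 68967
Insertion costs: 68967
Resizes copy 1, 2, 4, ... up to the largest power of 2 that is <= n-1 = 68966, i.e. 65536.
Copy costs = 1 + 2 + 4 + 8 + 16 + 32 + 64 + 128 + 256 + 512 + 1024 + 2048 + 4096 + 8192 + 16384 + 32768 + 65536 = 131071
Total = 68967 + 131071 = 200038


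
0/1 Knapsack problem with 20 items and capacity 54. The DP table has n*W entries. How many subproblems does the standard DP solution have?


The DP table is indexed by (item, capacity).
Rows: 20 items
Columns: 54 capacity values (1 to W)
Total subproblems = 20 * 54 = 1080


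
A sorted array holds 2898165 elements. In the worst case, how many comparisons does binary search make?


Halving sequence: 2898165 -> 1449082 -> 724541 -> 362270 -> 181135 -> 90567 -> 45283 -> 22641 -> 11320 -> 5660 -> 2830 -> 1415 -> 707 -> 353 -> 176 -> 88 -> 44 -> 22 -> 11 -> 5 -> 2 -> 1
Number of halvings = 21
Max comparisons = 21 + 1 = 22


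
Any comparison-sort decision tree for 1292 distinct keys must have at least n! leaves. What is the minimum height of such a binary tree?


A binary decision tree of height h has at most 2^h leaves and needs at least n! of them, so h >= ceil(log2(n!)).
1292! is far too large to multiply out, so use Stirling's series:
  ln(n!) ~ n ln n - n + (1/2) ln(2 pi n) + 1/(12n)  (error below 1/(360 n^3), negligible here)
  ln(1292) = 7.1639467
  n ln n = 1292 * 7.1639467 = 9255.8191
  (1/2) ln(2 pi * 1292) = (1/2) ln(8117.8754) = 4.5009
  1/(12*1292) = 0.0001
  ln(1292!) ~ 9255.8191 - 1292 + 4.5009 + 0.0001 = 7968.3201
Convert to base 2: log2(1292!) = 7968.3201 / ln 2 = 7968.3201 / 0.69314718 = 11495.8559
ceil(11495.8559) = 11496


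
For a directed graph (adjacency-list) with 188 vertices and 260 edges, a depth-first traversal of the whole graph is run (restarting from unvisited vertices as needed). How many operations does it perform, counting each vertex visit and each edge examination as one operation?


A full DFS traversal visits each vertex once and examines each edge once.
V = 188
E = 260
Sum = 188 + 260 = 448


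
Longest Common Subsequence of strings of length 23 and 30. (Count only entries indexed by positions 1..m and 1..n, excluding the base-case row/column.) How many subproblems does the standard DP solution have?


DP table indexed by positions in both strings.
First string: 23 positions
Second string: 30 positions
Total = 23 * 30 = 690


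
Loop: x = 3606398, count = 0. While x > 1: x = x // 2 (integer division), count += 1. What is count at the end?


The variable x halves each step:
x = 3606398 -> 1803199 -> 901599 -> 450799 -> 225399 -> 112699 -> 56349 -> 28174 -> 14087 -> 7043 -> 3521 -> 1760 -> 880 -> 440 -> 220 -> 110 -> 55 -> 27 -> 13 -> 6 -> 3 -> 1
Number of halvings = floor(log2(3606398)) = 21


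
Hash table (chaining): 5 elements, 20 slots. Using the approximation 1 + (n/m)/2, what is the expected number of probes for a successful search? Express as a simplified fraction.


Computing expected probes:
alpha = 5/20
= 1 + alpha/2
= 1 + 5/(2*20)
= (2*20 + 5) / (2*20)
= 45/40 = 9/8


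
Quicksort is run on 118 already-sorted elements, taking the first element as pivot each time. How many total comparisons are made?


Sum of comparisons per partition:
117 + 116 + ... + 1 + 0
= 118 * (118 - 1) / 2
= 118 * 117 / 2
= 6903


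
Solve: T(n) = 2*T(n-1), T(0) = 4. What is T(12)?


Unrolling:
T(12) = 2*T(11) = 2^2*T(10) = ... = 2^12*T(0)
= 2^12 * 4
= 4096 * 4 = 16384


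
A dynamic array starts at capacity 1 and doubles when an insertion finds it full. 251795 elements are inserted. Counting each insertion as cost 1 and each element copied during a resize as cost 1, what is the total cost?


n = 251795
Insertion costs: 251795
Resizes copy 1, 2, 4, ... up to the largest power of 2 that is <= n-1 = 251794, i.e. 131072.
Copy costs = 1 + 2 + 4 + 8 + 16 + 32 + 64 + 128 + 256 + 512 + 1024 + 2048 + 4096 + 8192 + 16384 + 32768 + 65536 + 131072 = 262143
Total = 251795 + 262143 = 513938


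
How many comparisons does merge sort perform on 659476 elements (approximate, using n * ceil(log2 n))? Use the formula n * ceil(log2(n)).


Recursion depth: ceil(log2(659476)) = 20
Each recursion level merges n = 659476 elements
Total = 659476 * 20 = 13189520


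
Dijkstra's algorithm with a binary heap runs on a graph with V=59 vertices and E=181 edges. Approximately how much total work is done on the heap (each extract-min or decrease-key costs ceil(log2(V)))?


Dijkstra with a binary heap: each vertex is extracted once, each edge may relax once.
Each heap operation costs O(log V).
V + E = 59 + 181 = 240
ceil(log2(59)) = 6 (since 2^5 = 32 < 59 <= 64 = 2^6)
Total heap work = (V+E) * ceil(log2(V)) = 240 * 6 = 1440


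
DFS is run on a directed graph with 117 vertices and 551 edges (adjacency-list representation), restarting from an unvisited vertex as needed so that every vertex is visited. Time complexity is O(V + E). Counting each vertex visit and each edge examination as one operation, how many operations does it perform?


A full DFS traversal processes each vertex exactly once (push/pop on stack).
Each directed edge is examined once.
V = 117, E = 551
V + E = 668


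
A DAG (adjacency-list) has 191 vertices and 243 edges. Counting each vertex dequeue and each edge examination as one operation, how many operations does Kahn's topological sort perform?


V = 191 (vertex processing)
E = 243 (edge processing)
V + E = 191 + 243 = 434


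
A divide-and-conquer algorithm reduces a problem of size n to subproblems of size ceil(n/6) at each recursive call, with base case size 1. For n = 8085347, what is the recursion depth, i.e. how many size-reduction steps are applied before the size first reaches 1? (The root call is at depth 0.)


Each step divides the size by 6 (rounding up); after k steps the size is ceil(n/6^k), which equals 1 exactly when 6^k >= n.
So the depth is the smallest k with 6^k >= 8085347, i.e. ceil(log_6(8085347)).
6^8 = 1679616 < 8085347 <= 10077696 = 6^9
Recursion depth = 9


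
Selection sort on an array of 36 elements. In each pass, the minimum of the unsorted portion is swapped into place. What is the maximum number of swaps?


Selection sort performs one swap per pass:
  Pass 1: find min in positions 0 to 35, swap with position 0
  Pass 2: find min in positions 1 to 35, swap with position 1
  Pass 3: find min in positions 2 to 35, swap with position 2
  Pass 4: find min in positions 3 to 35, swap with position 3
  Pass 5: find min in positions 4 to 35, swap with position 4
  ... (30 more passes)
Total passes (and swaps) = n - 1 = 36 - 1 = 35


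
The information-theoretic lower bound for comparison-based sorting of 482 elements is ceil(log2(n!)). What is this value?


A binary decision tree of height h has at most 2^h leaves and needs at least n! of them, so h >= ceil(log2(n!)).
482! is far too large to multiply out, so use Stirling's series:
  ln(n!) ~ n ln n - n + (1/2) ln(2 pi n) + 1/(12n)  (error below 1/(360 n^3), negligible here)
  ln(482) = 6.1779441
  n ln n = 482 * 6.1779441 = 2977.7691
  (1/2) ln(2 pi * 482) = (1/2) ln(3028.4953) = 4.0079
  1/(12*482) = 0.0002
  ln(482!) ~ 2977.7691 - 482 + 4.0079 + 0.0002 = 2499.7772
Convert to base 2: log2(482!) = 2499.7772 / ln 2 = 2499.7772 / 0.69314718 = 3606.4162
ceil(3606.4162) = 3607


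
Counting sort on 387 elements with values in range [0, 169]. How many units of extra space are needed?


Output array size: 387 (to store sorted result)
Count array size: 170 (one slot per possible value, range 0 to 169)
Total extra space = 387 + 170 = 557


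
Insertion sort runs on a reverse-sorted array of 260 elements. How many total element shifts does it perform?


Sum of shifts = 1 + 2 + 3 + ... + 259
= 260 * 259 / 2
= 67340 / 2
= 33670


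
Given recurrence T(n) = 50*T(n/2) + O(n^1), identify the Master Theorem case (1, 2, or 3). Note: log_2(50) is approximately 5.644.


Master Theorem parameters: a=50, b=2, c=1
log_b(a) = 5.644
Compare b^c with a: 2^1 = 2 < 50, so c < log_b(a).
Comparing c=1 vs log_b(a)=5.644:
1 < 5.644 => Case 1
Result: T(n) = O(n^(log_2 50)) ~ O(n^5.644)
Master Theorem case = 1


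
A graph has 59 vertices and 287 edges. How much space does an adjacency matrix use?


Adjacency matrix: V x V grid of entries
Space = V^2 = 59^2 = 59 * 59 = 3481


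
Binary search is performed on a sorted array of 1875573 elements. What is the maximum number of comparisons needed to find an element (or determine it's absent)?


Binary search halves the search space each comparison:
  Step 1: search space = 1875573 -> 937786
  Step 2: search space = 937786 -> 468893
  Step 3: search space = 468893 -> 234446
  Step 4: search space = 234446 -> 117223
  Step 5: search space = 117223 -> 58611
  Step 6: search space = 58611 -> 29305
  Step 7: search space = 29305 -> 14652
  Step 8: search space = 14652 -> 7326
  Step 9: search space = 7326 -> 3663
  Step 10: search space = 3663 -> 1831
  Step 11: search space = 1831 -> 915
  Step 12: search space = 915 -> 457
  Step 13: search space = 457 -> 228
  Step 14: search space = 228 -> 114
  Step 15: search space = 114 -> 57
  Step 16: search space = 57 -> 28
  Step 17: search space = 28 -> 14
  Step 18: search space = 14 -> 7
  Step 19: search space = 7 -> 3
  Step 20: search space = 3 -> 1
  Step 21: search space = 1 (final check)
Maximum comparisons = floor(log2(1875573)) + 1 = 20 + 1 = 21


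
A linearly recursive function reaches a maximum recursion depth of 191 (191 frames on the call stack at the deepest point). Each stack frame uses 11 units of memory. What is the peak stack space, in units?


Maximum recursion depth = 191 frames
Memory per frame = 11 units
Total stack space = depth * frame_size
= 191 * 11 = 2101


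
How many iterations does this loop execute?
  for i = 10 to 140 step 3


The loop variable i takes values starting at 10 and increments by 3 each iteration.
Sequence: i = 10, 13, 16, 19, 22, 25, 28, 31, 34, ...
The upper bound 140 is inclusive, so the count is floor((last - first) / step) + 1:
floor((140 - 10) / 3) + 1 = floor(130/3) + 1 = 43 + 1 = 44


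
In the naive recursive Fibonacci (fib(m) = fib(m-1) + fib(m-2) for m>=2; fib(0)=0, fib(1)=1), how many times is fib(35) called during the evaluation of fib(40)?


Let N(m) = number of times fib(m) is called while evaluating fib(40).
N(40) = 1 (the initial call).
N(39) = 1 (only fib(40) calls it).
For 1 <= m <= 38: fib(m) is called by fib(m+1) and fib(m+2), so
  N(m) = N(m+1) + N(m+2).
fib(0) is called only by fib(2), so N(0) = N(2).
Walk down from m=40:
  N(40)=1, N(39)=1, N(38)=2, N(37)=3, N(36)=5, N(35)=8
N(35) = 8


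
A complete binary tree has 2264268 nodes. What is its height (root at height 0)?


In a complete binary tree, level k holds nodes 2^k .. 2^(k+1)-1 (1-indexed).
Height = floor(log2(n)) = floor(log2(2264268)) = 21
Check: 2^21 = 2097152 <= 2264268 < 4194304 = 2^22


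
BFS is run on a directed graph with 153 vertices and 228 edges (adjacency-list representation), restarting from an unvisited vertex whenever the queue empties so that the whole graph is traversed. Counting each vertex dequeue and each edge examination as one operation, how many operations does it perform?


A full BFS traversal dequeues each vertex exactly once and examines each directed edge exactly once.
V = 153 (vertex processing cost)
E = 228 (edge examination cost)
Total operations proportional to V + E = 153 + 228 = 381


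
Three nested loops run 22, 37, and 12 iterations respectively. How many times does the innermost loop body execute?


Loop 1 (outermost): 22 iterations
Loop 2 (middle): 37 iterations per outer
Loop 3 (innermost): 12 iterations per middle
Total = 22 * 37 * 12 = 9768


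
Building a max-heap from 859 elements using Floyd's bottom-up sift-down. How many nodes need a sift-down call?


In a heap of 859 elements (0-indexed array):
  Last element index: 858
  Parent of last element: floor((858 - 1) / 2) = 428
  Internal nodes: indices 0 to 428
  Count = floor(859/2) = 429


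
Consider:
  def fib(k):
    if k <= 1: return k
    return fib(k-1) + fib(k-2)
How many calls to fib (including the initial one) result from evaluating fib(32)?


Let C(m) = total calls to evaluate fib(m). Then C(0)=C(1)=1, and
C(m) = 1 + C(m-1) + C(m-2) for m >= 2.
Build the table (each entry = 1 + previous two):
  C(0) = 1
  C(1) = 1
  C(2) = 1 + 1 + 1 = 3
  C(3) = 1 + 3 + 1 = 5
  C(4) = 1 + 5 + 3 = 9
  C(5) = 1 + 9 + 5 = 15
  C(6) = 1 + 15 + 9 = 25
  C(7) = 1 + 25 + 15 = 41
  C(8) = 1 + 41 + 25 = 67
  C(9) = 1 + 67 + 41 = 109
  C(10) = 1 + 109 + 67 = 177
  C(11) = 1 + 177 + 109 = 287
  C(12) = 1 + 287 + 177 = 465
  C(13) = 1 + 465 + 287 = 753
  C(14) = 1 + 753 + 465 = 1219
  C(15) = 1 + 1219 + 753 = 1973
  C(16) = 1 + 1973 + 1219 = 3193
  C(17) = 1 + 3193 + 1973 = 5167
  C(18) = 1 + 5167 + 3193 = 8361
  C(19) = 1 + 8361 + 5167 = 13529
  C(20) = 1 + 13529 + 8361 = 21891
  C(21) = 1 + 21891 + 13529 = 35421
  C(22) = 1 + 35421 + 21891 = 57313
  C(23) = 1 + 57313 + 35421 = 92735
  C(24) = 1 + 92735 + 57313 = 150049
  C(25) = 1 + 150049 + 92735 = 242785
  C(26) = 1 + 242785 + 150049 = 392835
  C(27) = 1 + 392835 + 242785 = 635621
  C(28) = 1 + 635621 + 392835 = 1028457
  C(29) = 1 + 1028457 + 635621 = 1664079
  C(30) = 1 + 1664079 + 1028457 = 2692537
  C(31) = 1 + 2692537 + 1664079 = 4356617
  C(32) = 1 + 4356617 + 2692537 = 7049155
Total calls for fib(32) = 7049155


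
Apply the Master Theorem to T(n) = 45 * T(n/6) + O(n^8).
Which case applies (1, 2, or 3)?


The Master Theorem: T(n) = a*T(n/b) + O(n^c)
  a = 45, b = 6, c = 8
log_b(a) = log_6(45) ~ 2.125
Compare b^c with a: 6^8 = 1679616 > 45, so c > log_b(a).
Since c > log_b(a), Case 3 applies.
T(n) = O(n^8)
Master Theorem case = 3


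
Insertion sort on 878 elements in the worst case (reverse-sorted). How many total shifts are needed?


In the worst case (reverse-sorted), each element shifts past all previous:
  Element 1: 1 shifts
  Element 2: 2 shifts
  Element 3: 3 shifts
  Element 4: 4 shifts
  Element 5: 5 shifts
  ...
  Element 877: 877 shifts
Total = 1 + 2 + ... + 877
= 878*(878-1)/2 = 385003


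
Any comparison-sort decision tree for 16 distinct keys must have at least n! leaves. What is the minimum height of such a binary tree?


A binary decision tree of height h has at most 2^h leaves and needs at least n! of them, so h >= ceil(log2(n!)).
Compute 16! as a running product:
  x2 = 2, x3 = 6, x4 = 24, x5 = 120
  x6 = 720, x7 = 5040, x8 = 40320, x9 = 362880
  x10 = 3628800, x11 = 39916800, x12 = 479001600, x13 = 6227020800
  x14 = 87178291200, x15 = 1307674368000, x16 = 20922789888000
16! = 20922789888000
Bracket between powers of 2:
  2^44 = 17592186044416 < 20922789888000 <= 35184372088832 = 2^45
So ceil(log2(16!)) = 45


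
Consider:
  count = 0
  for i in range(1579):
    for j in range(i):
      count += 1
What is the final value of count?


For each i, the inner loop runs i times:
  i=0: inner runs 0 times
  i=1: inner runs 1 time
  i=2: inner runs 2 times
  i=3: inner runs 3 times
  i=4: inner runs 4 times
  i=5: inner runs 5 times
  i=6: inner runs 6 times
  i=7: inner runs 7 times
  ...
Total = 0 + 1 + 2 + ... + 1578 = 1579*(1579-1)/2 = 1245831


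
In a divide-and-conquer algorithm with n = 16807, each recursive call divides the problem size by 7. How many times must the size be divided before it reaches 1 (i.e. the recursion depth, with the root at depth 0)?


Number of divisions = log_7(16807)
Sizes: 16807 -> 2401 -> 343 -> 49 -> 7 -> 1 (5 divisions)
Recursion depth = 5


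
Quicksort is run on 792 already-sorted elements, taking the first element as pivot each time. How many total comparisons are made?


Sum of comparisons per partition:
791 + 790 + ... + 1 + 0
= 792 * (792 - 1) / 2
= 792 * 791 / 2
= 313236


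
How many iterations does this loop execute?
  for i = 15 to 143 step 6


The loop variable i takes values starting at 15 and increments by 6 each iteration.
Sequence: i = 15, 21, 27, 33, 39, 45, 51, 57, 63, ...
The upper bound 143 is inclusive, so the count is floor((last - first) / step) + 1:
floor((143 - 15) / 6) + 1 = floor(128/6) + 1 = 21 + 1 = 22


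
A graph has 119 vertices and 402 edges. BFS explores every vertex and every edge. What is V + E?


A full BFS traversal dequeues each vertex once and examines each edge once.
Vertex visits: 119
Edge visits: 402
V + E = 119 + 402 = 521


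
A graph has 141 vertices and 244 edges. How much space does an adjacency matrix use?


Adjacency matrix: V x V grid of entries
Space = V^2 = 141^2 = 141 * 141 = 19881


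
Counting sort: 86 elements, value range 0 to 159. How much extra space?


n = 86 (output array)
k = 160 (count array for 160 distinct values)
Extra space = 86 + 160 = 246


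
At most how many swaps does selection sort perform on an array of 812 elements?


Each of the 811 passes places one element in its final position.
Pass 1: swap minimum into position 0
Pass 2: swap minimum of remaining into position 1
...
Pass 811: last two elements, one swap
Maximum swaps = 812 - 1 = 811


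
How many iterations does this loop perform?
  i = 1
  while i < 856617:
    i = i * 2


The loop variable doubles each iteration:
i = 1 -> 2 -> 4 -> 8 -> 16 -> 32 -> 64 -> 128 -> 256 -> 512 -> 1024 -> 2048 -> 4096 -> 8192 -> 16384 -> 32768 -> 65536 -> 131072 -> 262144 -> 524288 -> 1048576 (stop, 1048576 >= 856617)
Number of doublings = ceil(log2(856617)) = 20


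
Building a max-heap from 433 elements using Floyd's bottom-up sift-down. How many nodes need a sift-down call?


In a heap of 433 elements (0-indexed array):
  Last element index: 432
  Parent of last element: floor((432 - 1) / 2) = 215
  Internal nodes: indices 0 to 215
  Count = floor(433/2) = 216


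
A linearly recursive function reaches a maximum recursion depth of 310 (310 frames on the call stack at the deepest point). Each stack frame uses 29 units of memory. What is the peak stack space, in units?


Maximum recursion depth = 310 frames
Memory per frame = 29 units
Total stack space = depth * frame_size
= 310 * 29 = 8990


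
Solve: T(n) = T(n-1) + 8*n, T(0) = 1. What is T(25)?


Expanding the recurrence:
T(25) = T(24) + 8*25
       = T(23) + 8*24 + 8*25
       ...
       = T(0) + 8*(1 + 2 + ... + 25)
       = 1 + 8 * 25*26/2
       = 1 + 8 * 325
       = 1 + 2600 = 2601


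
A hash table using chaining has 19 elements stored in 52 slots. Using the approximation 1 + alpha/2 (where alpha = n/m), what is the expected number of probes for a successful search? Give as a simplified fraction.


Load factor alpha = n/m = 19/52
Expected probes = 1 + alpha/2 = 1 + 19/(2*52)
= 1 + 19/104
= 104/104 + 19/104
= 123/104


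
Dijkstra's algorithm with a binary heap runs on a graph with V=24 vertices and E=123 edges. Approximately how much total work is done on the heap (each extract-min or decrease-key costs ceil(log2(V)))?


Dijkstra with a binary heap: each vertex is extracted once, each edge may relax once.
Each heap operation costs O(log V).
V + E = 24 + 123 = 147
ceil(log2(24)) = 5 (since 2^4 = 16 < 24 <= 32 = 2^5)
Total heap work = (V+E) * ceil(log2(V)) = 147 * 5 = 735


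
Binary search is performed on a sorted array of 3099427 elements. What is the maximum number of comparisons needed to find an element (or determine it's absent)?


Binary search halves the search space each comparison:
  Step 1: search space = 3099427 -> 1549713
  Step 2: search space = 1549713 -> 774856
  Step 3: search space = 774856 -> 387428
  Step 4: search space = 387428 -> 193714
  Step 5: search space = 193714 -> 96857
  Step 6: search space = 96857 -> 48428
  Step 7: search space = 48428 -> 24214
  Step 8: search space = 24214 -> 12107
  Step 9: search space = 12107 -> 6053
  Step 10: search space = 6053 -> 3026
  Step 11: search space = 3026 -> 1513
  Step 12: search space = 1513 -> 756
  Step 13: search space = 756 -> 378
  Step 14: search space = 378 -> 189
  Step 15: search space = 189 -> 94
  Step 16: search space = 94 -> 47
  Step 17: search space = 47 -> 23
  Step 18: search space = 23 -> 11
  Step 19: search space = 11 -> 5
  Step 20: search space = 5 -> 2
  Step 21: search space = 2 -> 1
  Step 22: search space = 1 (final check)
Maximum comparisons = floor(log2(3099427)) + 1 = 21 + 1 = 22


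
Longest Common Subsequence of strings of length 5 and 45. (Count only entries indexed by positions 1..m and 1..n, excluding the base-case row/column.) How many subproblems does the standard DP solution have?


DP table indexed by positions in both strings.
First string: 5 positions
Second string: 45 positions
Total = 5 * 45 = 225


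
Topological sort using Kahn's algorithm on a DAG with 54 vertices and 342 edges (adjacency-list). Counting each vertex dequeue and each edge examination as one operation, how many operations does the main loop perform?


Kahn's algorithm:
  1. Compute in-degrees: O(V + E)
  2. Process queue: each vertex dequeued once (O(V))
     each edge examined once (O(E))
Total = V + E = 54 + 342 = 396


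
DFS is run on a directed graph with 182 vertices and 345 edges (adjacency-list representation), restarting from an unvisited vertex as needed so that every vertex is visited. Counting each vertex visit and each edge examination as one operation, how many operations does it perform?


A full DFS traversal processes each vertex exactly once (push/pop on stack).
Each directed edge is examined once.
V = 182, E = 345
V + E = 527


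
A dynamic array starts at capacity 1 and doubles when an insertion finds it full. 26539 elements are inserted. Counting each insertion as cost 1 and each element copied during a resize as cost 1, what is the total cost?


n = 26539
Insertion costs: 26539
Resizes copy 1, 2, 4, ... up to the largest power of 2 that is <= n-1 = 26538, i.e. 16384.
Copy costs = 1 + 2 + 4 + 8 + 16 + 32 + 64 + 128 + 256 + 512 + 1024 + 2048 + 4096 + 8192 + 16384 = 32767
Total = 26539 + 32767 = 59306


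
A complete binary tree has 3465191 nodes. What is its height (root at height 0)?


In a complete binary tree, level k holds nodes 2^k .. 2^(k+1)-1 (1-indexed).
Height = floor(log2(n)) = floor(log2(3465191)) = 21
Check: 2^21 = 2097152 <= 3465191 < 4194304 = 2^22


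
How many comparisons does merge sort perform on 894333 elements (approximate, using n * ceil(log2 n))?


Recursion depth: ceil(log2(894333)) = 20
Each recursion level merges n = 894333 elements
Total = 894333 * 20 = 17886660


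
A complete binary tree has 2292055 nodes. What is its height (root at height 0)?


In a complete binary tree, level k holds nodes 2^k .. 2^(k+1)-1 (1-indexed).
Height = floor(log2(n)) = floor(log2(2292055)) = 21
Check: 2^21 = 2097152 <= 2292055 < 4194304 = 2^22


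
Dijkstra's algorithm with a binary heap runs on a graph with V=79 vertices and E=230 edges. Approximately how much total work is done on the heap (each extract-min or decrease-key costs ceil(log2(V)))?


Dijkstra with a binary heap: each vertex is extracted once, each edge may relax once.
Each heap operation costs O(log V).
V + E = 79 + 230 = 309
ceil(log2(79)) = 7 (since 2^6 = 64 < 79 <= 128 = 2^7)
Total heap work = (V+E) * ceil(log2(V)) = 309 * 7 = 2163


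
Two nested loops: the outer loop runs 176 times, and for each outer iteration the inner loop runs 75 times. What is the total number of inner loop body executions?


Outer loop: 176 iterations
Inner loop: 75 iterations per outer iteration
Total = 176 * 75 = 13200


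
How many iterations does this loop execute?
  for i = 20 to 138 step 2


The loop variable i takes values starting at 20 and increments by 2 each iteration.
Sequence: i = 20, 22, 24, 26, 28, 30, 32, 34, 36, ...
The upper bound 138 is inclusive, so the count is floor((last - first) / step) + 1:
floor((138 - 20) / 2) + 1 = floor(118/2) + 1 = 59 + 1 = 60


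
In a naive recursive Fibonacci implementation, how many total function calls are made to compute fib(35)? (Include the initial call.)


Let C(m) = total calls to evaluate fib(m). Then C(0)=C(1)=1, and
C(m) = 1 + C(m-1) + C(m-2) for m >= 2.
Build the table (each entry = 1 + previous two):
  C(0) = 1
  C(1) = 1
  C(2) = 1 + 1 + 1 = 3
  C(3) = 1 + 3 + 1 = 5
  C(4) = 1 + 5 + 3 = 9
  C(5) = 1 + 9 + 5 = 15
  C(6) = 1 + 15 + 9 = 25
  C(7) = 1 + 25 + 15 = 41
  C(8) = 1 + 41 + 25 = 67
  C(9) = 1 + 67 + 41 = 109
  C(10) = 1 + 109 + 67 = 177
  C(11) = 1 + 177 + 109 = 287
  C(12) = 1 + 287 + 177 = 465
  C(13) = 1 + 465 + 287 = 753
  C(14) = 1 + 753 + 465 = 1219
  C(15) = 1 + 1219 + 753 = 1973
  C(16) = 1 + 1973 + 1219 = 3193
  C(17) = 1 + 3193 + 1973 = 5167
  C(18) = 1 + 5167 + 3193 = 8361
  C(19) = 1 + 8361 + 5167 = 13529
  C(20) = 1 + 13529 + 8361 = 21891
  C(21) = 1 + 21891 + 13529 = 35421
  C(22) = 1 + 35421 + 21891 = 57313
  C(23) = 1 + 57313 + 35421 = 92735
  C(24) = 1 + 92735 + 57313 = 150049
  C(25) = 1 + 150049 + 92735 = 242785
  C(26) = 1 + 242785 + 150049 = 392835
  C(27) = 1 + 392835 + 242785 = 635621
  C(28) = 1 + 635621 + 392835 = 1028457
  C(29) = 1 + 1028457 + 635621 = 1664079
  C(30) = 1 + 1664079 + 1028457 = 2692537
  C(31) = 1 + 2692537 + 1664079 = 4356617
  C(32) = 1 + 4356617 + 2692537 = 7049155
  C(33) = 1 + 7049155 + 4356617 = 11405773
  C(34) = 1 + 11405773 + 7049155 = 18454929
  C(35) = 1 + 18454929 + 11405773 = 29860703
Total calls for fib(35) = 29860703


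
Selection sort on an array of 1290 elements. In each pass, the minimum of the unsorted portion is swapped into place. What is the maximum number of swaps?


Selection sort performs one swap per pass:
  Pass 1: find min in positions 0 to 1289, swap with position 0
  Pass 2: find min in positions 1 to 1289, swap with position 1
  Pass 3: find min in positions 2 to 1289, swap with position 2
  Pass 4: find min in positions 3 to 1289, swap with position 3
  Pass 5: find min in positions 4 to 1289, swap with position 4
  ... (1284 more passes)
Total passes (and swaps) = n - 1 = 1290 - 1 = 1289


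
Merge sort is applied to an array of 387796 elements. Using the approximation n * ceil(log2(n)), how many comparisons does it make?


Merge sort divides the array into halves recursively.
Number of levels = ceil(log2(387796)) = 19
At each level, approximately n = 387796 comparisons are needed for merging.
Total comparisons ~ n * ceil(log2(n)) = 387796 * 19 = 7368124


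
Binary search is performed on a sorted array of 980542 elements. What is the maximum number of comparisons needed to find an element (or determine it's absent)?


Binary search halves the search space each comparison:
  Step 1: search space = 980542 -> 490271
  Step 2: search space = 490271 -> 245135
  Step 3: search space = 245135 -> 122567
  Step 4: search space = 122567 -> 61283
  Step 5: search space = 61283 -> 30641
  Step 6: search space = 30641 -> 15320
  Step 7: search space = 15320 -> 7660
  Step 8: search space = 7660 -> 3830
  Step 9: search space = 3830 -> 1915
  Step 10: search space = 1915 -> 957
  Step 11: search space = 957 -> 478
  Step 12: search space = 478 -> 239
  Step 13: search space = 239 -> 119
  Step 14: search space = 119 -> 59
  Step 15: search space = 59 -> 29
  Step 16: search space = 29 -> 14
  Step 17: search space = 14 -> 7
  Step 18: search space = 7 -> 3
  Step 19: search space = 3 -> 1
  Step 20: search space = 1 (final check)
Maximum comparisons = floor(log2(980542)) + 1 = 19 + 1 = 20


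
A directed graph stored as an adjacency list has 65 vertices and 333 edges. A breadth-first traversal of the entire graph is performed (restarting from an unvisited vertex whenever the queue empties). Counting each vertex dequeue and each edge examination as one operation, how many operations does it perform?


A full BFS traversal dequeues each vertex once and examines each edge once.
Vertex visits: 65
Edge visits: 333
V + E = 65 + 333 = 398


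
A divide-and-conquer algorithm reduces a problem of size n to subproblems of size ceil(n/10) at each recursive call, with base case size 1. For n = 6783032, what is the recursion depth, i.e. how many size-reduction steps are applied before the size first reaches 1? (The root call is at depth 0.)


Each step divides the size by 10 (rounding up); after k steps the size is ceil(n/10^k), which equals 1 exactly when 10^k >= n.
So the depth is the smallest k with 10^k >= 6783032, i.e. ceil(log_10(6783032)).
10^6 = 1000000 < 6783032 <= 10000000 = 10^7
Recursion depth = 7


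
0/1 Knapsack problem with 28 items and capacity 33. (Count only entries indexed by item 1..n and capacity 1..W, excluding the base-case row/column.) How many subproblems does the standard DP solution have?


The DP table is indexed by (item, capacity).
Rows: 28 items
Columns: 33 capacity values (1 to W)
Total subproblems = 28 * 33 = 924


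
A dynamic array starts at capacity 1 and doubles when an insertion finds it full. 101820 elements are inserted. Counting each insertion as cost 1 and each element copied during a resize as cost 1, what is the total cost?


n = 101820
Insertion costs: 101820
Resizes copy 1, 2, 4, ... up to the largest power of 2 that is <= n-1 = 101819, i.e. 65536.
Copy costs = 1 + 2 + 4 + 8 + 16 + 32 + 64 + 128 + 256 + 512 + 1024 + 2048 + 4096 + 8192 + 16384 + 32768 + 65536 = 131071
Total = 101820 + 131071 = 232891


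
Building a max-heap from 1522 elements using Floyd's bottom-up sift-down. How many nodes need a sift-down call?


In a heap of 1522 elements (0-indexed array):
  Last element index: 1521
  Parent of last element: floor((1521 - 1) / 2) = 760
  Internal nodes: indices 0 to 760
  Count = floor(1522/2) = 761


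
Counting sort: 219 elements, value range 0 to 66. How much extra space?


n = 219 (output array)
k = 67 (count array for 67 distinct values)
Extra space = 219 + 67 = 286


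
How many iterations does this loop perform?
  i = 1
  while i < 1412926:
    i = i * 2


The loop variable doubles each iteration:
i = 1 -> 2 -> 4 -> 8 -> 16 -> 32 -> 64 -> 128 -> 256 -> 512 -> 1024 -> 2048 -> 4096 -> 8192 -> 16384 -> 32768 -> 65536 -> 131072 -> 262144 -> 524288 -> 1048576 -> 2097152 (stop, 2097152 >= 1412926)
Number of doublings = ceil(log2(1412926)) = 21


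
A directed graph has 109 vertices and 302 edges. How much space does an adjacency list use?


Adjacency list: one list head per vertex + one entry per edge
Vertex heads: 109
Edge entries: 302
Total = 109 + 302 = 411


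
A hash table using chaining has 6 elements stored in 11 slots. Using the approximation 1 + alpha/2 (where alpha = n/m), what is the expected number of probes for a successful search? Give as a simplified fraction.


Load factor alpha = n/m = 6/11
Expected probes = 1 + alpha/2 = 1 + 6/(2*11)
= 1 + 6/22
= 22/22 + 6/22
= 28/22
Simplify: 14/11


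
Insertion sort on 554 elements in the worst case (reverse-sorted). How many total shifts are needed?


In the worst case (reverse-sorted), each element shifts past all previous:
  Element 1: 1 shifts
  Element 2: 2 shifts
  Element 3: 3 shifts
  Element 4: 4 shifts
  Element 5: 5 shifts
  ...
  Element 553: 553 shifts
Total = 1 + 2 + ... + 553
= 554*(554-1)/2 = 153181


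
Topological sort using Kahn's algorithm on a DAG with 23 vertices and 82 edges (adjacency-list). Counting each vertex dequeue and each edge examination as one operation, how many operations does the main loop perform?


Kahn's algorithm:
  1. Compute in-degrees: O(V + E)
  2. Process queue: each vertex dequeued once (O(V))
     each edge examined once (O(E))
Total = V + E = 23 + 82 = 105


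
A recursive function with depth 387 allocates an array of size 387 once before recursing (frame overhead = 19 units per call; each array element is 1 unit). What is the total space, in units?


Array allocation: 387 units (allocated once)
Stack frames: 387 deep * 19 per frame = 7353 units
Total = 387 + 7353 = 7740


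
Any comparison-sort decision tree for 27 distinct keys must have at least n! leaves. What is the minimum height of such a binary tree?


A binary decision tree of height h has at most 2^h leaves and needs at least n! of them, so h >= ceil(log2(n!)).
Compute 27! as a running product:
  x2 = 2, x3 = 6, x4 = 24, x5 = 120
  x6 = 720, x7 = 5040, x8 = 40320, x9 = 362880
  x10 = 3628800, x11 = 39916800, x12 = 479001600, x13 = 6227020800
  x14 = 87178291200, x15 = 1307674368000, x16 = 20922789888000, x17 = 355687428096000
  x18 = 6402373705728000, x19 = 121645100408832000, x20 = 2432902008176640000, x21 = 51090942171709440000
  x22 = 1124000727777607680000, x23 = 25852016738884976640000, x24 = 620448401733239439360000, x25 = 15511210043330985984000000
  x26 = 403291461126605635584000000, x27 = 10888869450418352160768000000
27! = 10888869450418352160768000000
Bracket between powers of 2:
  2^93 = 9903520314283042199192993792 < 10888869450418352160768000000 <= 19807040628566084398385987584 = 2^94
So ceil(log2(27!)) = 94


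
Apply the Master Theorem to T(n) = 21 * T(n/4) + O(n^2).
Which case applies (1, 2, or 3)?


The Master Theorem: T(n) = a*T(n/b) + O(n^c)
  a = 21, b = 4, c = 2
log_b(a) = log_4(21) ~ 2.196
Compare b^c with a: 4^2 = 16 < 21, so c < log_b(a).
Since c < log_b(a), Case 1 applies.
T(n) = O(n^(log_4 21)) ~ O(n^2.196)
Master Theorem case = 1
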